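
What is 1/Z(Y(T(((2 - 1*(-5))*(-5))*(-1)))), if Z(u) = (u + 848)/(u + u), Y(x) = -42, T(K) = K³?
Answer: -42/403 ≈ -0.10422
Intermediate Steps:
Z(u) = (848 + u)/(2*u) (Z(u) = (848 + u)/((2*u)) = (848 + u)*(1/(2*u)) = (848 + u)/(2*u))
1/Z(Y(T(((2 - 1*(-5))*(-5))*(-1)))) = 1/((½)*(848 - 42)/(-42)) = 1/((½)*(-1/42)*806) = 1/(-403/42) = -42/403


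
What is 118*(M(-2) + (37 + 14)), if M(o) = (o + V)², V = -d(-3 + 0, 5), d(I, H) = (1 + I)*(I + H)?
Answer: 6490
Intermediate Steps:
d(I, H) = (1 + I)*(H + I)
V = 4 (V = -(5 + (-3 + 0) + (-3 + 0)² + 5*(-3 + 0)) = -(5 - 3 + (-3)² + 5*(-3)) = -(5 - 3 + 9 - 15) = -1*(-4) = 4)
M(o) = (4 + o)² (M(o) = (o + 4)² = (4 + o)²)
118*(M(-2) + (37 + 14)) = 118*((4 - 2)² + (37 + 14)) = 118*(2² + 51) = 118*(4 + 51) = 118*55 = 6490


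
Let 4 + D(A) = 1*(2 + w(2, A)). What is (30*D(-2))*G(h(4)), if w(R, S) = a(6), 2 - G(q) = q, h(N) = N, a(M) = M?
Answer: -240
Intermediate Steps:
G(q) = 2 - q
w(R, S) = 6
D(A) = 4 (D(A) = -4 + 1*(2 + 6) = -4 + 1*8 = -4 + 8 = 4)
(30*D(-2))*G(h(4)) = (30*4)*(2 - 1*4) = 120*(2 - 4) = 120*(-2) = -240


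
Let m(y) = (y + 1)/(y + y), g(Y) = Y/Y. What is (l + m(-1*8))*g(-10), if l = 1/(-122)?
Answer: 419/976 ≈ 0.42930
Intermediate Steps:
l = -1/122 ≈ -0.0081967
g(Y) = 1
m(y) = (1 + y)/(2*y) (m(y) = (1 + y)/((2*y)) = (1 + y)*(1/(2*y)) = (1 + y)/(2*y))
(l + m(-1*8))*g(-10) = (-1/122 + (1 - 1*8)/(2*((-1*8))))*1 = (-1/122 + (1/2)*(1 - 8)/(-8))*1 = (-1/122 + (1/2)*(-1/8)*(-7))*1 = (-1/122 + 7/16)*1 = (419/976)*1 = 419/976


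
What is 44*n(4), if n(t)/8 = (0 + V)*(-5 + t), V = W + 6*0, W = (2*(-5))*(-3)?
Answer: -10560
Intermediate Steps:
W = 30 (W = -10*(-3) = 30)
V = 30 (V = 30 + 6*0 = 30 + 0 = 30)
n(t) = -1200 + 240*t (n(t) = 8*((0 + 30)*(-5 + t)) = 8*(30*(-5 + t)) = 8*(-150 + 30*t) = -1200 + 240*t)
44*n(4) = 44*(-1200 + 240*4) = 44*(-1200 + 960) = 44*(-240) = -10560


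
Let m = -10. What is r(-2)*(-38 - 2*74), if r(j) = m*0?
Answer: 0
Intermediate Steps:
r(j) = 0 (r(j) = -10*0 = 0)
r(-2)*(-38 - 2*74) = 0*(-38 - 2*74) = 0*(-38 - 148) = 0*(-186) = 0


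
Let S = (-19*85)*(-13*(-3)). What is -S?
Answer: 62985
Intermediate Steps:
S = -62985 (S = -1615*39 = -62985)
-S = -1*(-62985) = 62985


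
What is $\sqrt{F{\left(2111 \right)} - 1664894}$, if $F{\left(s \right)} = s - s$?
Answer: $i \sqrt{1664894} \approx 1290.3 i$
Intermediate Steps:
$F{\left(s \right)} = 0$
$\sqrt{F{\left(2111 \right)} - 1664894} = \sqrt{0 - 1664894} = \sqrt{-1664894} = i \sqrt{1664894}$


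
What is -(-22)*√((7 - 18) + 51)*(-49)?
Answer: -2156*√10 ≈ -6817.9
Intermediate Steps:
-(-22)*√((7 - 18) + 51)*(-49) = -(-22)*√(-11 + 51)*(-49) = -(-22)*√40*(-49) = -(-22)*2*√10*(-49) = -(-44)*√10*(-49) = (44*√10)*(-49) = -2156*√10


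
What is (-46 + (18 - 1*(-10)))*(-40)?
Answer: 720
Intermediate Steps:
(-46 + (18 - 1*(-10)))*(-40) = (-46 + (18 + 10))*(-40) = (-46 + 28)*(-40) = -18*(-40) = 720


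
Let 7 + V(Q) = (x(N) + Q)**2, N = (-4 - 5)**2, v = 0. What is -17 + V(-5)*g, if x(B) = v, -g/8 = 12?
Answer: -1745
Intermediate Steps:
N = 81 (N = (-9)**2 = 81)
g = -96 (g = -8*12 = -96)
x(B) = 0
V(Q) = -7 + Q**2 (V(Q) = -7 + (0 + Q)**2 = -7 + Q**2)
-17 + V(-5)*g = -17 + (-7 + (-5)**2)*(-96) = -17 + (-7 + 25)*(-96) = -17 + 18*(-96) = -17 - 1728 = -1745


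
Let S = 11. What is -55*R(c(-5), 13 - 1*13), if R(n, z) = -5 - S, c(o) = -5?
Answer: 880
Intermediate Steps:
R(n, z) = -16 (R(n, z) = -5 - 1*11 = -5 - 11 = -16)
-55*R(c(-5), 13 - 1*13) = -55*(-16) = 880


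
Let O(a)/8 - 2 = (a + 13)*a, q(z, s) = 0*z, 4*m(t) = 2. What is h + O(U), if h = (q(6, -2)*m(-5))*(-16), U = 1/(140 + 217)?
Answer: 2076320/127449 ≈ 16.291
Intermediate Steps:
m(t) = 1/2 (m(t) = (1/4)*2 = 1/2)
q(z, s) = 0
U = 1/357 ≈ 0.0028011
O(a) = 16 + 8*a*(13 + a) (O(a) = 16 + 8*((a + 13)*a) = 16 + 8*((13 + a)*a) = 16 + 8*(a*(13 + a)) = 16 + 8*a*(13 + a))
h = 0 (h = (0*(1/2))*(-16) = 0*(-16) = 0)
h + O(U) = 0 + (16 + 8*(1/357)**2 + 104*(1/357)) = 0 + (16 + 8*(1/127449) + 104/357) = 0 + (16 + 8/127449 + 104/357) = 0 + 2076320/127449 = 2076320/127449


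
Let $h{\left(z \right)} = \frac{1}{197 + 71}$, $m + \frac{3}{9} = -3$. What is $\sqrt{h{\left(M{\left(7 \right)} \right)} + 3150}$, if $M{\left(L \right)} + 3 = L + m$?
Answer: $\frac{\sqrt{56561467}}{134} \approx 56.125$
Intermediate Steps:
$m = - \frac{10}{3}$ ($m = - \frac{1}{3} - 3 = - \frac{10}{3} \approx -3.3333$)
$M{\left(L \right)} = - \frac{19}{3} + L$ ($M{\left(L \right)} = -3 + \left(L - \frac{10}{3}\right) = -3 + \left(- \frac{10}{3} + L\right) = - \frac{19}{3} + L$)
$h{\left(z \right)} = \frac{1}{268}$
$\sqrt{h{\left(M{\left(7 \right)} \right)} + 3150} = \sqrt{\frac{1}{268} + 3150} = \sqrt{\frac{844201}{268}} = \frac{\sqrt{56561467}}{134}$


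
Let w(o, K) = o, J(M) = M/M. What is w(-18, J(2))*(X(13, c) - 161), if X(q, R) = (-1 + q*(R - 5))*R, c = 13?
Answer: -21204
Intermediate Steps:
J(M) = 1
X(q, R) = R*(-1 + q*(-5 + R)) (X(q, R) = (-1 + q*(-5 + R))*R = R*(-1 + q*(-5 + R)))
w(-18, J(2))*(X(13, c) - 161) = -18*(13*(-1 - 5*13 + 13*13) - 161) = -18*(13*(-1 - 65 + 169) - 161) = -18*(13*103 - 161) = -18*(1339 - 161) = -18*1178 = -21204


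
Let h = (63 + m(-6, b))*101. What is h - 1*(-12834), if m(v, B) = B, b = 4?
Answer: 19601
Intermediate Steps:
h = 6767 (h = (63 + 4)*101 = 67*101 = 6767)
h - 1*(-12834) = 6767 - 1*(-12834) = 6767 + 12834 = 19601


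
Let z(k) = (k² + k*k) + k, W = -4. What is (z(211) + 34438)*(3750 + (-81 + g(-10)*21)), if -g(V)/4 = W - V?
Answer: 391482015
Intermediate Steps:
g(V) = 16 + 4*V (g(V) = -4*(-4 - V) = 16 + 4*V)
z(k) = k + 2*k² (z(k) = (k² + k²) + k = 2*k² + k = k + 2*k²)
(z(211) + 34438)*(3750 + (-81 + g(-10)*21)) = (211*(1 + 2*211) + 34438)*(3750 + (-81 + (16 + 4*(-10))*21)) = (211*(1 + 422) + 34438)*(3750 + (-81 + (16 - 40)*21)) = (211*423 + 34438)*(3750 + (-81 - 24*21)) = (89253 + 34438)*(3750 + (-81 - 504)) = 123691*(3750 - 585) = 123691*3165 = 391482015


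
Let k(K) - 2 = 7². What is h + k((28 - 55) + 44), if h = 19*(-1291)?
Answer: -24478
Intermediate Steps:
k(K) = 51 (k(K) = 2 + 7² = 2 + 49 = 51)
h = -24529
h + k((28 - 55) + 44) = -24529 + 51 = -24478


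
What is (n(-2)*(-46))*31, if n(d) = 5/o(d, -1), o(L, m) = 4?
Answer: -3565/2 ≈ -1782.5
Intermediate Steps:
n(d) = 5/4
(n(-2)*(-46))*31 = ((5/4)*(-46))*31 = -115/2*31 = -3565/2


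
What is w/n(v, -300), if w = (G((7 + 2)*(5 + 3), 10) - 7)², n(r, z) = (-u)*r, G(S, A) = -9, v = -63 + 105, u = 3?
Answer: -128/63 ≈ -2.0317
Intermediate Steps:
v = 42
n(r, z) = -3*r (n(r, z) = (-1*3)*r = -3*r)
w = 256 (w = (-9 - 7)² = (-16)² = 256)
w/n(v, -300) = 256/((-3*42)) = 256/(-126) = 256*(-1/126) = -128/63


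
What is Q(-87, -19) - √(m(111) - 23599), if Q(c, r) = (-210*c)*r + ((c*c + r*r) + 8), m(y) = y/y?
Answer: -339192 - 3*I*√2622 ≈ -3.3919e+5 - 153.62*I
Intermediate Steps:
m(y) = 1
Q(c, r) = 8 + c² + r² - 210*c*r (Q(c, r) = -210*c*r + ((c² + r²) + 8) = -210*c*r + (8 + c² + r²) = 8 + c² + r² - 210*c*r)
Q(-87, -19) - √(m(111) - 23599) = (8 + (-87)² + (-19)² - 210*(-87)*(-19)) - √(1 - 23599) = (8 + 7569 + 361 - 347130) - √(-23598) = -339192 - 3*I*√2622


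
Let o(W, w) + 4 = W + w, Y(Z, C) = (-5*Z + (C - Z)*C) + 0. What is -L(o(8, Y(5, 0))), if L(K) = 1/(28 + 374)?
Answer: -1/402 ≈ -0.0024876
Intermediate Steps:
Y(Z, C) = -5*Z + C*(C - Z) (Y(Z, C) = (-5*Z + C*(C - Z)) + 0 = -5*Z + C*(C - Z))
o(W, w) = -4 + W + w (o(W, w) = -4 + (W + w) = -4 + W + w)
L(K) = 1/402
-L(o(8, Y(5, 0))) = -1*1/402 = -1/402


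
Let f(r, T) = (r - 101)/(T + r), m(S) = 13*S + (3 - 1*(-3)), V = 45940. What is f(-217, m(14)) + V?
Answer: 1332578/29 ≈ 45951.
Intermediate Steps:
m(S) = 6 + 13*S (m(S) = 13*S + (3 + 3) = 13*S + 6 = 6 + 13*S)
f(r, T) = (-101 + r)/(T + r)
f(-217, m(14)) + V = (-101 - 217)/((6 + 13*14) - 217) + 45940 = -318/((6 + 182) - 217) + 45940 = -318/(188 - 217) + 45940 = -318/(-29) + 45940 = -1/29*(-318) + 45940 = 318/29 + 45940 = 1332578/29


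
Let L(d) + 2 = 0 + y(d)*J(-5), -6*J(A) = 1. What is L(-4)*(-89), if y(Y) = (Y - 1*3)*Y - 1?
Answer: 1157/2 ≈ 578.50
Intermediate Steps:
J(A) = -⅙ (J(A) = -⅙*1 = -⅙)
y(Y) = -1 + Y*(-3 + Y) (y(Y) = (Y - 3)*Y - 1 = (-3 + Y)*Y - 1 = Y*(-3 + Y) - 1 = -1 + Y*(-3 + Y))
L(d) = -11/6 + d/2 - d²/6 (L(d) = -2 + (0 + (-1 + d² - 3*d)*(-⅙)) = -2 + (0 + (⅙ + d/2 - d²/6)) = -2 + (⅙ + d/2 - d²/6) = -11/6 + d/2 - d²/6)
L(-4)*(-89) = (-11/6 + (½)*(-4) - ⅙*(-4)²)*(-89) = (-11/6 - 2 - ⅙*16)*(-89) = (-11/6 - 2 - 8/3)*(-89) = -13/2*(-89) = 1157/2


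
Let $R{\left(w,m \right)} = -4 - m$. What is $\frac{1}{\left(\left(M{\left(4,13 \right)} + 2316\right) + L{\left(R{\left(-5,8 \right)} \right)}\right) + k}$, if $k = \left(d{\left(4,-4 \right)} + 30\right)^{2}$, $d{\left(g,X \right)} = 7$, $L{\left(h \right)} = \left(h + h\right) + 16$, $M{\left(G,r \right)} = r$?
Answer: $\frac{1}{3690} \approx 0.000271$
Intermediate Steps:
$L{\left(h \right)} = 16 + 2 h$ ($L{\left(h \right)} = 2 h + 16 = 16 + 2 h$)
$k = 1369$ ($k = \left(7 + 30\right)^{2} = 37^{2} = 1369$)
$\frac{1}{\left(\left(M{\left(4,13 \right)} + 2316\right) + L{\left(R{\left(-5,8 \right)} \right)}\right) + k} = \frac{1}{\left(\left(13 + 2316\right) + \left(16 + 2 \left(-4 - 8\right)\right)\right) + 1369} = \frac{1}{\left(2329 + \left(16 + 2 \left(-4 - 8\right)\right)\right) + 1369} = \frac{1}{\left(2329 + \left(16 + 2 \left(-12\right)\right)\right) + 1369} = \frac{1}{\left(2329 + \left(16 - 24\right)\right) + 1369} = \frac{1}{\left(2329 - 8\right) + 1369} = \frac{1}{2321 + 1369} = \frac{1}{3690}$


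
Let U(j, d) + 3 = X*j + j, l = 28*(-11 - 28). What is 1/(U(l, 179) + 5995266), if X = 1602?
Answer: 1/4244787 ≈ 2.3558e-7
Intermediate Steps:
l = -1092 (l = 28*(-39) = -1092)
U(j, d) = -3 + 1603*j (U(j, d) = -3 + (1602*j + j) = -3 + 1603*j)
1/(U(l, 179) + 5995266) = 1/((-3 + 1603*(-1092)) + 5995266) = 1/((-3 - 1750476) + 5995266) = 1/(-1750479 + 5995266) = 1/4244787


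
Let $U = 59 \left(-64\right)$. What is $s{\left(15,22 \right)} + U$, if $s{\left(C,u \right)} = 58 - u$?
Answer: $-3740$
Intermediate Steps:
$U = -3776$
$s{\left(15,22 \right)} + U = \left(58 - 22\right) - 3776 = 36 - 3776 = -3740$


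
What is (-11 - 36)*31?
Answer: -1457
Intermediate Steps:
(-11 - 36)*31 = -47*31 = -1457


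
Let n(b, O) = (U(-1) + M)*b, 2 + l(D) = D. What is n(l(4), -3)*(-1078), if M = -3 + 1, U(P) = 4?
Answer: -4312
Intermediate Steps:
l(D) = -2 + D
M = -2
n(b, O) = 2*b (n(b, O) = (4 - 2)*b = 2*b)
n(l(4), -3)*(-1078) = (2*(-2 + 4))*(-1078) = (2*2)*(-1078) = 4*(-1078) = -4312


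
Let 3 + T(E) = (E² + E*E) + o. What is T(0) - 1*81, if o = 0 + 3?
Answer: -81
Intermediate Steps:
o = 3
T(E) = 2*E² (T(E) = -3 + ((E² + E*E) + 3) = -3 + ((E² + E²) + 3) = -3 + (2*E² + 3) = -3 + (3 + 2*E²) = 2*E²)
T(0) - 1*81 = 2*0² - 1*81 = 2*0 - 81 = 0 - 81 = -81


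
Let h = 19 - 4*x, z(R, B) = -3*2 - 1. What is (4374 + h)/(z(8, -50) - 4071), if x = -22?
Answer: -4481/4078 ≈ -1.0988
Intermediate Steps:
z(R, B) = -7 (z(R, B) = -6 - 1 = -7)
h = 107 (h = 19 - 4*(-22) = 19 + 88 = 107)
(4374 + h)/(z(8, -50) - 4071) = (4374 + 107)/(-7 - 4071) = 4481/(-4078) = 4481*(-1/4078) = -4481/4078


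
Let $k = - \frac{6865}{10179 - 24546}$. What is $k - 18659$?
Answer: $- \frac{268066988}{14367} \approx -18659.0$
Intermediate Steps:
$k = \frac{6865}{14367}$ ($k = - \frac{6865}{-14367} = \left(-6865\right) \left(- \frac{1}{14367}\right) = \frac{6865}{14367} \approx 0.47783$)
$k - 18659 = \frac{6865}{14367} - 18659 = - \frac{268066988}{14367}$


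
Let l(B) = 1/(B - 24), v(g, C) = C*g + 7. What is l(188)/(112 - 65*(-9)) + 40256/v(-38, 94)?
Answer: -4601579283/407508020 ≈ -11.292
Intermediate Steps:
v(g, C) = 7 + C*g
l(B) = 1/(-24 + B)
l(188)/(112 - 65*(-9)) + 40256/v(-38, 94) = 1/((-24 + 188)*(112 - 65*(-9))) + 40256/(7 + 94*(-38)) = 1/(164*(112 + 585)) + 40256/(7 - 3572) = (1/164)/697 + 40256/(-3565) = (1/164)*(1/697) + 40256*(-1/3565) = 1/114308 - 40256/3565 = -4601579283/407508020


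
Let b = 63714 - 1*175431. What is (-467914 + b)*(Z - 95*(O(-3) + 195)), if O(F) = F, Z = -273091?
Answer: 168864478861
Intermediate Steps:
b = -111717 (b = 63714 - 175431 = -111717)
(-467914 + b)*(Z - 95*(O(-3) + 195)) = (-467914 - 111717)*(-273091 - 95*(-3 + 195)) = -579631*(-273091 - 95*192) = -579631*(-273091 - 18240) = -579631*(-291331) = 168864478861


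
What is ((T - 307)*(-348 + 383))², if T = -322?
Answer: 484660225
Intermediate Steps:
((T - 307)*(-348 + 383))² = ((-322 - 307)*(-348 + 383))² = (-629*35)² = (-22015)² = 484660225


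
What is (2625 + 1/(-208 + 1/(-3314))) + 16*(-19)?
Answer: 1599892159/689313 ≈ 2321.0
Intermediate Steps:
(2625 + 1/(-208 + 1/(-3314))) + 16*(-19) = (2625 + 1/(-208 - 1/3314)) - 304 = (2625 + 1/(-689313/3314)) - 304 = (2625 - 3314/689313) - 304 = 1809443311/689313 - 304 = 1599892159/689313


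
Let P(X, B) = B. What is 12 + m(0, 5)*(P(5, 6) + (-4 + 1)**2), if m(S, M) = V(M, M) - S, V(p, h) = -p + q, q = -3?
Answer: -108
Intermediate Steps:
V(p, h) = -3 - p (V(p, h) = -p - 3 = -3 - p)
m(S, M) = -3 - M - S (m(S, M) = (-3 - M) - S = -3 - M - S)
12 + m(0, 5)*(P(5, 6) + (-4 + 1)**2) = 12 + (-3 - 1*5 - 1*0)*(6 + (-4 + 1)**2) = 12 + (-3 - 5 + 0)*(6 + (-3)**2) = 12 - 8*(6 + 9) = 12 - 8*15 = 12 - 120 = -108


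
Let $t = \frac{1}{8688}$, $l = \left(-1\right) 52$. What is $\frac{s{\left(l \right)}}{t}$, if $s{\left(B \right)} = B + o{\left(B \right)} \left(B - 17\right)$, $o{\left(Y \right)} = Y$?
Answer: $30720768$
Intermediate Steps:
$l = -52$
$t = \frac{1}{8688} \approx 0.0001151$
$s{\left(B \right)} = B + B \left(-17 + B\right)$ ($s{\left(B \right)} = B + B \left(B - 17\right) = B + B \left(-17 + B\right)$)
$\frac{s{\left(l \right)}}{t} = - 52 \left(-16 - 52\right) \frac{1}{\frac{1}{8688}} = \left(-52\right) \left(-68\right) 8688 = 3536 \cdot 8688 = 30720768$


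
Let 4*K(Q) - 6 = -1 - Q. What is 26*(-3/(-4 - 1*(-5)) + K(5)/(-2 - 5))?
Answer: -78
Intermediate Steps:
K(Q) = 5/4 - Q/4 (K(Q) = 3/2 + (-1 - Q)/4 = 3/2 + (-¼ - Q/4) = 5/4 - Q/4)
26*(-3/(-4 - 1*(-5)) + K(5)/(-2 - 5)) = 26*(-3/(-4 - 1*(-5)) + (5/4 - ¼*5)/(-2 - 5)) = 26*(-3/(-4 + 5) + (5/4 - 5/4)/(-7)) = 26*(-3/1 - ⅐*0) = 26*(-3*1 + 0) = 26*(-3 + 0) = 26*(-3) = -78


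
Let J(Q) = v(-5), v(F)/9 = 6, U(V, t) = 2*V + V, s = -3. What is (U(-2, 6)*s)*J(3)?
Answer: 972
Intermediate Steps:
U(V, t) = 3*V
v(F) = 54 (v(F) = 9*6 = 54)
J(Q) = 54
(U(-2, 6)*s)*J(3) = ((3*(-2))*(-3))*54 = -6*(-3)*54 = 18*54 = 972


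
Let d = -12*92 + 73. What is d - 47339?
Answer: -48370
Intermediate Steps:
d = -1031 (d = -1104 + 73 = -1031)
d - 47339 = -1031 - 47339 = -48370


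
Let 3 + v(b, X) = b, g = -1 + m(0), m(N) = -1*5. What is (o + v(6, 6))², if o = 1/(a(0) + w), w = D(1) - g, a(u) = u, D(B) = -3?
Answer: 100/9 ≈ 11.111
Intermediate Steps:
m(N) = -5
g = -6 (g = -1 - 5 = -6)
w = 3 (w = -3 - 1*(-6) = -3 + 6 = 3)
v(b, X) = -3 + b
o = ⅓ (o = 1/(0 + 3) = 1/3 = ⅓ ≈ 0.33333)
(o + v(6, 6))² = (⅓ + (-3 + 6))² = (⅓ + 3)² = (10/3)² = 100/9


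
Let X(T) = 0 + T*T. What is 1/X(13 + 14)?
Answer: 1/729 ≈ 0.0013717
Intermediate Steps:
X(T) = T² (X(T) = 0 + T² = T²)
1/X(13 + 14) = 1/((13 + 14)²) = 1/(27²) = 1/729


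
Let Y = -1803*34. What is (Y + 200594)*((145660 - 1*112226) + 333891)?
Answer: 51165433900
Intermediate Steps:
Y = -61302
(Y + 200594)*((145660 - 1*112226) + 333891) = (-61302 + 200594)*((145660 - 1*112226) + 333891) = 139292*((145660 - 112226) + 333891) = 139292*(33434 + 333891) = 139292*367325 = 51165433900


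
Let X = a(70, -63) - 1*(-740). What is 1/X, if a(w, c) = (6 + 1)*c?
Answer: 1/299 ≈ 0.0033445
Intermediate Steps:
a(w, c) = 7*c
X = 299 (X = 7*(-63) - 1*(-740) = -441 + 740 = 299)
1/X = 1/299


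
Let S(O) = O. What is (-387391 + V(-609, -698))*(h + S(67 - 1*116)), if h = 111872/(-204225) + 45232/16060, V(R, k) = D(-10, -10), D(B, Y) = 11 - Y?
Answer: 53975424666154/2981685 ≈ 1.8102e+7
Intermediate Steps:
V(R, k) = 21 (V(R, k) = 11 - 1*(-10) = 11 + 10 = 21)
h = 33822004/14908425 (h = 111872*(-1/204225) + 45232*(1/16060) = -111872/204225 + 1028/365 = 33822004/14908425 ≈ 2.2687)
(-387391 + V(-609, -698))*(h + S(67 - 1*116)) = (-387391 + 21)*(33822004/14908425 + (67 - 1*116)) = -387370*(33822004/14908425 + (67 - 116)) = -387370*(33822004/14908425 - 49) = -387370*(-696690821/14908425) = 53975424666154/2981685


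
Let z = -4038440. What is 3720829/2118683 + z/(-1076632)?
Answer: 224323888258/40732891351 ≈ 5.5072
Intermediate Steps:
3720829/2118683 + z/(-1076632) = 3720829/2118683 - 4038440/(-1076632) = 3720829*(1/2118683) - 4038440*(-1/1076632) = 531547/302669 + 504805/134579 = 224323888258/40732891351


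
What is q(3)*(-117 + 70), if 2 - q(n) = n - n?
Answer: -94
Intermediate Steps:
q(n) = 2 (q(n) = 2 - (n - n) = 2 - 1*0 = 2 + 0 = 2)
q(3)*(-117 + 70) = 2*(-117 + 70) = 2*(-47) = -94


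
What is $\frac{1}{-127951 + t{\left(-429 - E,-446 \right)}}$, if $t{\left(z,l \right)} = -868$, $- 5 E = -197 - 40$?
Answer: $- \frac{1}{128819} \approx -7.7628 \cdot 10^{-6}$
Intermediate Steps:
$E = \frac{237}{5}$ ($E = - \frac{-197 - 40}{5} = \left(- \frac{1}{5}\right) \left(-237\right) = \frac{237}{5} \approx 47.4$)
$\frac{1}{-127951 + t{\left(-429 - E,-446 \right)}} = \frac{1}{-127951 - 868} = \frac{1}{-128819} = - \frac{1}{128819}$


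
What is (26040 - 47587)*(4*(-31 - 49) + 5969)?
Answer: -121719003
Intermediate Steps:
(26040 - 47587)*(4*(-31 - 49) + 5969) = -21547*(4*(-80) + 5969) = -21547*(-320 + 5969) = -21547*5649 = -121719003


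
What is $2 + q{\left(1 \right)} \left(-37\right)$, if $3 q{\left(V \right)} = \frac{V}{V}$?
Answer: $- \frac{31}{3} \approx -10.333$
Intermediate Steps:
$q{\left(V \right)} = \frac{1}{3}$ ($q{\left(V \right)} = \frac{V \frac{1}{V}}{3} = \frac{1}{3} \cdot 1 = \frac{1}{3}$)
$2 + q{\left(1 \right)} \left(-37\right) = 2 + \frac{1}{3} \left(-37\right) = 2 - \frac{37}{3} = - \frac{31}{3}$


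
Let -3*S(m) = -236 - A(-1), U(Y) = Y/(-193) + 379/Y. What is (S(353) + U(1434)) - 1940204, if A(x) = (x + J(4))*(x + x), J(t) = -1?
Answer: -536954581697/276762 ≈ -1.9401e+6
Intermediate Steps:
U(Y) = 379/Y - Y/193 (U(Y) = Y*(-1/193) + 379/Y = -Y/193 + 379/Y = 379/Y - Y/193)
A(x) = 2*x*(-1 + x) (A(x) = (x - 1)*(x + x) = (-1 + x)*(2*x) = 2*x*(-1 + x))
S(m) = 80 (S(m) = -(-236 - 2*(-1)*(-1 - 1))/3 = -(-236 - 2*(-1)*(-2))/3 = -(-236 - 1*4)/3 = -(-236 - 4)/3 = -⅓*(-240) = 80)
(S(353) + U(1434)) - 1940204 = (80 + (379/1434 - 1/193*1434)) - 1940204 = (80 + (379*(1/1434) - 1434/193)) - 1940204 = (80 + (379/1434 - 1434/193)) - 1940204 = (80 - 1983209/276762) - 1940204 = 20157751/276762 - 1940204 = -536954581697/276762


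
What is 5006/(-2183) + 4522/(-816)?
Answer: -410483/52392 ≈ -7.8348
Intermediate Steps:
5006/(-2183) + 4522/(-816) = 5006*(-1/2183) + 4522*(-1/816) = -5006/2183 - 133/24 = -410483/52392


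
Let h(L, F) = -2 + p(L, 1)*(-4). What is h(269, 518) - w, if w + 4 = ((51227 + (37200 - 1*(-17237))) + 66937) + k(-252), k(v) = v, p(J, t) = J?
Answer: -173423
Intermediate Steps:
h(L, F) = -2 - 4*L (h(L, F) = -2 + L*(-4) = -2 - 4*L)
w = 172345 (w = -4 + (((51227 + (37200 - 1*(-17237))) + 66937) - 252) = -4 + (((51227 + (37200 + 17237)) + 66937) - 252) = -4 + (((51227 + 54437) + 66937) - 252) = -4 + ((105664 + 66937) - 252) = -4 + (172601 - 252) = -4 + 172349 = 172345)
h(269, 518) - w = (-2 - 4*269) - 1*172345 = (-2 - 1076) - 172345 = -1078 - 172345 = -173423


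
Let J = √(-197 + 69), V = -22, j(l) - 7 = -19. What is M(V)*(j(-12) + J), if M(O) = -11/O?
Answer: -6 + 4*I*√2 ≈ -6.0 + 5.6569*I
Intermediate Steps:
j(l) = -12 (j(l) = 7 - 19 = -12)
J = 8*I*√2 (J = √(-128) = 8*I*√2 ≈ 11.314*I)
M(V)*(j(-12) + J) = (-11/(-22))*(-12 + 8*I*√2) = (-11*(-1/22))*(-12 + 8*I*√2) = (-12 + 8*I*√2)/2 = -6 + 4*I*√2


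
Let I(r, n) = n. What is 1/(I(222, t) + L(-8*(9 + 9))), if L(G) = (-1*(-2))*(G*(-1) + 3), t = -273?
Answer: 1/21 ≈ 0.047619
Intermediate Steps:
L(G) = 6 - 2*G (L(G) = 2*(-G + 3) = 2*(3 - G) = 6 - 2*G)
1/(I(222, t) + L(-8*(9 + 9))) = 1/(-273 + (6 - (-16)*(9 + 9))) = 1/(-273 + (6 - (-16)*18)) = 1/(-273 + (6 - 2*(-144))) = 1/(-273 + (6 + 288)) = 1/(-273 + 294) = 1/21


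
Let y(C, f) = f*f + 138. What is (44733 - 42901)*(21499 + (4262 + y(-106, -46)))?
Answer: 51323480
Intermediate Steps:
y(C, f) = 138 + f² (y(C, f) = f² + 138 = 138 + f²)
(44733 - 42901)*(21499 + (4262 + y(-106, -46))) = (44733 - 42901)*(21499 + (4262 + (138 + (-46)²))) = 1832*(21499 + (4262 + (138 + 2116))) = 1832*(21499 + (4262 + 2254)) = 1832*(21499 + 6516) = 1832*28015 = 51323480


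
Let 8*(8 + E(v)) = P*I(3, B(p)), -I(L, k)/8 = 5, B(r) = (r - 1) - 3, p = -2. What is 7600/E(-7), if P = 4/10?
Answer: -760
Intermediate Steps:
B(r) = -4 + r (B(r) = (-1 + r) - 3 = -4 + r)
I(L, k) = -40 (I(L, k) = -8*5 = -40)
P = 2/5 (P = 4*(1/10) = 2/5 ≈ 0.40000)
E(v) = -10 (E(v) = -8 + ((2/5)*(-40))/8 = -8 + (1/8)*(-16) = -8 - 2 = -10)
7600/E(-7) = 7600/(-10) = 7600*(-1/10) = -760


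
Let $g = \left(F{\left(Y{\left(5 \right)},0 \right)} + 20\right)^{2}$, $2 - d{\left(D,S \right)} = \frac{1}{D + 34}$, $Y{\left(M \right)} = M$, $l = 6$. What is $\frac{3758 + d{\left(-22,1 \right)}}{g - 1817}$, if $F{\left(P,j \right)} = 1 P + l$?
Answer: $- \frac{45119}{10272} \approx -4.3924$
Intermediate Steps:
$F{\left(P,j \right)} = 6 + P$ ($F{\left(P,j \right)} = 1 P + 6 = P + 6 = 6 + P$)
$d{\left(D,S \right)} = 2 - \frac{1}{34 + D}$ ($d{\left(D,S \right)} = 2 - \frac{1}{D + 34} = 2 - \frac{1}{34 + D}$)
$g = 961$ ($g = \left(\left(6 + 5\right) + 20\right)^{2} = \left(11 + 20\right)^{2} = 31^{2} = 961$)
$\frac{3758 + d{\left(-22,1 \right)}}{g - 1817} = \frac{3758 + \frac{67 + 2 \left(-22\right)}{34 - 22}}{961 - 1817} = \frac{3758 + \frac{67 - 44}{12}}{-856} = \left(3758 + \frac{1}{12} \cdot 23\right) \left(- \frac{1}{856}\right) = \left(3758 + \frac{23}{12}\right) \left(- \frac{1}{856}\right) = \frac{45119}{12} \left(- \frac{1}{856}\right) = - \frac{45119}{10272}$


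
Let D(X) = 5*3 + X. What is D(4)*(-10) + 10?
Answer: -180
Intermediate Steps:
D(X) = 15 + X
D(4)*(-10) + 10 = (15 + 4)*(-10) + 10 = 19*(-10) + 10 = -190 + 10 = -180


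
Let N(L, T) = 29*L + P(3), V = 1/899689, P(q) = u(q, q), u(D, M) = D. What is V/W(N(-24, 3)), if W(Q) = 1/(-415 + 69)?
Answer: -346/899689 ≈ -0.00038458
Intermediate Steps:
P(q) = q
V = 1/899689 ≈ 1.1115e-6
N(L, T) = 3 + 29*L (N(L, T) = 29*L + 3 = 3 + 29*L)
W(Q) = -1/346 (W(Q) = 1/(-346) = -1/346)
V/W(N(-24, 3)) = 1/(899689*(-1/346)) = (1/899689)*(-346) = -346/899689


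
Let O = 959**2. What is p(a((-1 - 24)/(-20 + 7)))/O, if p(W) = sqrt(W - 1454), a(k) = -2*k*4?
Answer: I*sqrt(248326)/11955853 ≈ 4.168e-5*I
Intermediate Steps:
a(k) = -8*k
p(W) = sqrt(-1454 + W)
O = 919681
p(a((-1 - 24)/(-20 + 7)))/O = sqrt(-1454 - 8*(-1 - 24)/(-20 + 7))/919681 = sqrt(-1454 - (-200)/(-13))*(1/919681) = sqrt(-1454 - (-200)*(-1)/13)*(1/919681) = sqrt(-1454 - 8*25/13)*(1/919681) = sqrt(-1454 - 200/13)*(1/919681) = sqrt(-19102/13)*(1/919681) = (I*sqrt(248326)/13)*(1/919681) = I*sqrt(248326)/11955853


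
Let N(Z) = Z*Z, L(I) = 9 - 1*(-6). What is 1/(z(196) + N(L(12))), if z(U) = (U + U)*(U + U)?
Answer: 1/153889 ≈ 6.4982e-6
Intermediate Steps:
L(I) = 15 (L(I) = 9 + 6 = 15)
z(U) = 4*U² (z(U) = (2*U)*(2*U) = 4*U²)
N(Z) = Z²
1/(z(196) + N(L(12))) = 1/(4*196² + 15²) = 1/(4*38416 + 225) = 1/(153664 + 225) = 1/153889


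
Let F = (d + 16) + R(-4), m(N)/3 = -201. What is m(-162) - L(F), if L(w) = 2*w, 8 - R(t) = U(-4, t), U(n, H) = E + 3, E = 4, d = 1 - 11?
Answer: -617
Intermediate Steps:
d = -10
m(N) = -603 (m(N) = 3*(-201) = -603)
U(n, H) = 7 (U(n, H) = 4 + 3 = 7)
R(t) = 1 (R(t) = 8 - 1*7 = 8 - 7 = 1)
F = 7 (F = (-10 + 16) + 1 = 6 + 1 = 7)
m(-162) - L(F) = -603 - 2*7 = -603 - 1*14 = -603 - 14 = -617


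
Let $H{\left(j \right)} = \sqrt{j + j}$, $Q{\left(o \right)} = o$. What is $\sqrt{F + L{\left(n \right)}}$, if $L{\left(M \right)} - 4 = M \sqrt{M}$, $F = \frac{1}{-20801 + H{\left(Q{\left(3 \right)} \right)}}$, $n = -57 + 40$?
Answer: $\frac{\sqrt{-1 + \left(4 - 17 i \sqrt{17}\right) \left(20801 - \sqrt{6}\right)}}{\sqrt{20801 - \sqrt{6}}} \approx 6.0913 - 5.7536 i$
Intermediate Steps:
$n = -17$
$H{\left(j \right)} = \sqrt{2} \sqrt{j}$ ($H{\left(j \right)} = \sqrt{2 j} = \sqrt{2} \sqrt{j}$)
$F = \frac{1}{-20801 + \sqrt{6}}$ ($F = \frac{1}{-20801 + \sqrt{2} \sqrt{3}} = \frac{1}{-20801 + \sqrt{6}} \approx -4.808 \cdot 10^{-5}$)
$L{\left(M \right)} = 4 + M^{\frac{3}{2}}$ ($L{\left(M \right)} = 4 + M \sqrt{M} = 4 + M^{\frac{3}{2}}$)
$\sqrt{F + L{\left(n \right)}} = \sqrt{\left(- \frac{20801}{432681595} - \frac{\sqrt{6}}{432681595}\right) + \left(4 + \left(-17\right)^{\frac{3}{2}}\right)} = \sqrt{\left(- \frac{20801}{432681595} - \frac{\sqrt{6}}{432681595}\right) + \left(4 - 17 i \sqrt{17}\right)} = \sqrt{\frac{1730705579}{432681595} - \frac{\sqrt{6}}{432681595} - 17 i \sqrt{17}}$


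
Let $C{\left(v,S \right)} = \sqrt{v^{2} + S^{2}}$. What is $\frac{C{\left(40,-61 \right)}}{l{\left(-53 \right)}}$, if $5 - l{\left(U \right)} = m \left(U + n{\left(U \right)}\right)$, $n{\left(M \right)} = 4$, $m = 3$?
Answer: $\frac{\sqrt{5321}}{152} \approx 0.4799$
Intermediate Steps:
$l{\left(U \right)} = -7 - 3 U$ ($l{\left(U \right)} = 5 - 3 \left(U + 4\right) = 5 - 3 \left(4 + U\right) = 5 - \left(12 + 3 U\right) = -7 - 3 U$)
$C{\left(v,S \right)} = \sqrt{S^{2} + v^{2}}$
$\frac{C{\left(40,-61 \right)}}{l{\left(-53 \right)}} = \frac{\sqrt{\left(-61\right)^{2} + 40^{2}}}{-7 - -159} = \frac{\sqrt{3721 + 1600}}{-7 + 159} = \frac{\sqrt{5321}}{152}$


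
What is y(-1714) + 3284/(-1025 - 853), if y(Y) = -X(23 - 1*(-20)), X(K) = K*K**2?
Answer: -74658715/939 ≈ -79509.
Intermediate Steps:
X(K) = K**3
y(Y) = -79507 (y(Y) = -(23 - 1*(-20))**3 = -(23 + 20)**3 = -1*43**3 = -1*79507 = -79507)
y(-1714) + 3284/(-1025 - 853) = -79507 + 3284/(-1025 - 853) = -79507 + 3284/(-1878) = -79507 + 3284*(-1/1878) = -79507 - 1642/939 = -74658715/939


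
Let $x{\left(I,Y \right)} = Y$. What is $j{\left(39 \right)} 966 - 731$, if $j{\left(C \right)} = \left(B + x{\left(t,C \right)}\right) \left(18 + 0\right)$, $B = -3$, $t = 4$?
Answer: $625237$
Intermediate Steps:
$j{\left(C \right)} = -54 + 18 C$ ($j{\left(C \right)} = \left(-3 + C\right) \left(18 + 0\right) = \left(-3 + C\right) 18 = -54 + 18 C$)
$j{\left(39 \right)} 966 - 731 = \left(-54 + 18 \cdot 39\right) 966 - 731 = \left(-54 + 702\right) 966 - 731 = 648 \cdot 966 - 731 = 625968 - 731 = 625237$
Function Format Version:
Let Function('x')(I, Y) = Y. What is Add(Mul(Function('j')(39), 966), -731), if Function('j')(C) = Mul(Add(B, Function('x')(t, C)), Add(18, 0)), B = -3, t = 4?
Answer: 625237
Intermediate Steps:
Function('j')(C) = Add(-54, Mul(18, C)) (Function('j')(C) = Mul(Add(-3, C), Add(18, 0)) = Mul(Add(-3, C), 18) = Add(-54, Mul(18, C)))
Add(Mul(Function('j')(39), 966), -731) = Add(Mul(Add(-54, Mul(18, 39)), 966), -731) = Add(Mul(Add(-54, 702), 966), -731) = Add(Mul(648, 966), -731) = Add(625968, -731) = 625237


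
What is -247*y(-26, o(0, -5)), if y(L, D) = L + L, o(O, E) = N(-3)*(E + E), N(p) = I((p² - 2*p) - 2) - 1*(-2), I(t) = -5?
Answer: 12844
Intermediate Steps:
N(p) = -3 (N(p) = -5 - 1*(-2) = -5 + 2 = -3)
o(O, E) = -6*E (o(O, E) = -3*(E + E) = -6*E)
y(L, D) = 2*L
-247*y(-26, o(0, -5)) = -494*(-26) = -247*(-52) = 12844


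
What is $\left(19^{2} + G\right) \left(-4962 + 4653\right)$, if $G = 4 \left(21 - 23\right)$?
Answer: $-109077$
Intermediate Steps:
$G = -8$ ($G = 4 \left(21 - 23\right) = 4 \left(-2\right) = -8$)
$\left(19^{2} + G\right) \left(-4962 + 4653\right) = \left(19^{2} - 8\right) \left(-4962 + 4653\right) = \left(361 - 8\right) \left(-309\right) = 353 \left(-309\right) = -109077$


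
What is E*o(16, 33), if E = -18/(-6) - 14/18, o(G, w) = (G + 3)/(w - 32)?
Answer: 380/9 ≈ 42.222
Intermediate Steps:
o(G, w) = (3 + G)/(-32 + w)
E = 20/9 (E = -18*(-⅙) - 14*1/18 = 3 - 7/9 = 20/9 ≈ 2.2222)
E*o(16, 33) = 20*((3 + 16)/(-32 + 33))/9 = 20*(19/1)/9 = 20*(1*19)/9 = (20/9)*19 = 380/9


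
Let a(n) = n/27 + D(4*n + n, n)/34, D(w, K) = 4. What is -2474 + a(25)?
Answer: -1135087/459 ≈ -2473.0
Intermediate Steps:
a(n) = 2/17 + n/27 (a(n) = n/27 + 4/34 = n*(1/27) + 4*(1/34) = n/27 + 2/17 = 2/17 + n/27)
-2474 + a(25) = -2474 + (2/17 + (1/27)*25) = -2474 + (2/17 + 25/27) = -2474 + 479/459 = -1135087/459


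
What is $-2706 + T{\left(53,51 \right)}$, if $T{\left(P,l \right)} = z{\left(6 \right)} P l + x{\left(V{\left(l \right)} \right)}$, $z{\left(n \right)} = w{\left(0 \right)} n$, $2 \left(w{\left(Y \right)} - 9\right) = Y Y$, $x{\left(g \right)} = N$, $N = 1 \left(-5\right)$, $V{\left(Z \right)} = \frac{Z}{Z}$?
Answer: $143251$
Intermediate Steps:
$V{\left(Z \right)} = 1$
$N = -5$
$x{\left(g \right)} = -5$
$w{\left(Y \right)} = 9 + \frac{Y^{2}}{2}$ ($w{\left(Y \right)} = 9 + \frac{Y Y}{2} = 9 + \frac{Y^{2}}{2}$)
$z{\left(n \right)} = 9 n$ ($z{\left(n \right)} = \left(9 + \frac{0^{2}}{2}\right) n = \left(9 + \frac{1}{2} \cdot 0\right) n = \left(9 + 0\right) n = 9 n$)
$T{\left(P,l \right)} = -5 + 54 P l$ ($T{\left(P,l \right)} = 9 \cdot 6 P l - 5 = 54 P l - 5 = -5 + 54 P l$)
$-2706 + T{\left(53,51 \right)} = -2706 - \left(5 - 145962\right) = -2706 + \left(-5 + 145962\right) = -2706 + 145957 = 143251$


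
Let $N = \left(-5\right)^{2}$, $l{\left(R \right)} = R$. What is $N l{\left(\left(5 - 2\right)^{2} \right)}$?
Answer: $225$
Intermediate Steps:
$N = 25$
$N l{\left(\left(5 - 2\right)^{2} \right)} = 25 \left(5 - 2\right)^{2} = 25 \cdot 3^{2} = 25 \cdot 9 = 225$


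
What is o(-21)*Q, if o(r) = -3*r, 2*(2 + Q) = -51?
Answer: -3465/2 ≈ -1732.5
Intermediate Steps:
Q = -55/2 (Q = -2 + (1/2)*(-51) = -2 - 51/2 = -55/2 ≈ -27.500)
o(-21)*Q = -3*(-21)*(-55/2) = 63*(-55/2) = -3465/2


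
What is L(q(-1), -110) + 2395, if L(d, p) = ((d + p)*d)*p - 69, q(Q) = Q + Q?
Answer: -22314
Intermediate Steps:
q(Q) = 2*Q
L(d, p) = -69 + d*p*(d + p) (L(d, p) = (d*(d + p))*p - 69 = d*p*(d + p) - 69 = -69 + d*p*(d + p))
L(q(-1), -110) + 2395 = (-69 + (2*(-1))*(-110)**2 - 110*(2*(-1))**2) + 2395 = (-69 - 2*12100 - 110*(-2)**2) + 2395 = (-69 - 24200 - 110*4) + 2395 = (-69 - 24200 - 440) + 2395 = -24709 + 2395 = -22314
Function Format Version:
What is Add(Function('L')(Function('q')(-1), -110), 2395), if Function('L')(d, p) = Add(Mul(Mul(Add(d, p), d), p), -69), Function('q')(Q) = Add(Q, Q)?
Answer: -22314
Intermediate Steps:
Function('q')(Q) = Mul(2, Q)
Function('L')(d, p) = Add(-69, Mul(d, p, Add(d, p))) (Function('L')(d, p) = Add(Mul(Mul(d, Add(d, p)), p), -69) = Add(Mul(d, p, Add(d, p)), -69) = Add(-69, Mul(d, p, Add(d, p))))
Add(Function('L')(Function('q')(-1), -110), 2395) = Add(Add(-69, Mul(Mul(2, -1), Pow(-110, 2)), Mul(-110, Pow(Mul(2, -1), 2))), 2395) = Add(Add(-69, Mul(-2, 12100), Mul(-110, Pow(-2, 2))), 2395) = Add(Add(-69, -24200, Mul(-110, 4)), 2395) = Add(Add(-69, -24200, -440), 2395) = Add(-24709, 2395) = -22314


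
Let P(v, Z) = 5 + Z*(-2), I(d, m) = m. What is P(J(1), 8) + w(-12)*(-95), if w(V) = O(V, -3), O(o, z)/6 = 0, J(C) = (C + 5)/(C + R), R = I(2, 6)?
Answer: -11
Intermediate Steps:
R = 6
J(C) = (5 + C)/(6 + C) (J(C) = (C + 5)/(C + 6) = (5 + C)/(6 + C))
O(o, z) = 0 (O(o, z) = 6*0 = 0)
P(v, Z) = 5 - 2*Z
w(V) = 0
P(J(1), 8) + w(-12)*(-95) = (5 - 2*8) + 0*(-95) = (5 - 16) + 0 = -11 + 0 = -11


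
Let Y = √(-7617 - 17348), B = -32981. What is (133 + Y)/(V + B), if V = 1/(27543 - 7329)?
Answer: -2688462/666677933 - 20214*I*√24965/666677933 ≈ -0.0040326 - 0.0047907*I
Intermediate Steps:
Y = I*√24965 (Y = √(-24965) = I*√24965 ≈ 158.0*I)
V = 1/20214 ≈ 4.9471e-5
(133 + Y)/(V + B) = (133 + I*√24965)/(1/20214 - 32981) = (133 + I*√24965)/(-666677933/20214) = (133 + I*√24965)*(-20214/666677933) = -2688462/666677933 - 20214*I*√24965/666677933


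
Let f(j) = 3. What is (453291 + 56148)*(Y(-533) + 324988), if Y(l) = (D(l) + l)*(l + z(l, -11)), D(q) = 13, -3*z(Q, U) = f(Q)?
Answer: 307022583252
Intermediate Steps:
z(Q, U) = -1 (z(Q, U) = -1/3*3 = -1)
Y(l) = (-1 + l)*(13 + l) (Y(l) = (13 + l)*(l - 1) = (13 + l)*(-1 + l) = (-1 + l)*(13 + l))
(453291 + 56148)*(Y(-533) + 324988) = (453291 + 56148)*((-13 + (-533)**2 + 12*(-533)) + 324988) = 509439*((-13 + 284089 - 6396) + 324988) = 509439*(277680 + 324988) = 509439*602668 = 307022583252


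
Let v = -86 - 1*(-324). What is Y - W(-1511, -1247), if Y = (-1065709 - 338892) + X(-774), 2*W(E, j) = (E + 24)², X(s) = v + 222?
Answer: -5019451/2 ≈ -2.5097e+6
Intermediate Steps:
v = 238 (v = -86 + 324 = 238)
X(s) = 460 (X(s) = 238 + 222 = 460)
W(E, j) = (24 + E)²/2 (W(E, j) = (E + 24)²/2 = (24 + E)²/2)
Y = -1404141 (Y = (-1065709 - 338892) + 460 = -1404601 + 460 = -1404141)
Y - W(-1511, -1247) = -1404141 - (24 - 1511)²/2 = -1404141 - (-1487)²/2 = -1404141 - 2211169/2 = -5019451/2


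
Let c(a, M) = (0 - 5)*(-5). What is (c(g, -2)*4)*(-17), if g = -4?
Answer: -1700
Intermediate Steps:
c(a, M) = 25 (c(a, M) = -5*(-5) = 25)
(c(g, -2)*4)*(-17) = (25*4)*(-17) = 100*(-17) = -1700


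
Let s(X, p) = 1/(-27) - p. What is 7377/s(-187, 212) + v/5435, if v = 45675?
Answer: -164209698/6223075 ≈ -26.387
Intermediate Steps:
s(X, p) = -1/27 - p
7377/s(-187, 212) + v/5435 = 7377/(-1/27 - 1*212) + 45675/5435 = 7377/(-1/27 - 212) + 45675*(1/5435) = 7377/(-5725/27) + 9135/1087 = 7377*(-27/5725) + 9135/1087 = -199179/5725 + 9135/1087 = -164209698/6223075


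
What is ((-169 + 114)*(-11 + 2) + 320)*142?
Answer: 115730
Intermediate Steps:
((-169 + 114)*(-11 + 2) + 320)*142 = (-55*(-9) + 320)*142 = (495 + 320)*142 = 815*142 = 115730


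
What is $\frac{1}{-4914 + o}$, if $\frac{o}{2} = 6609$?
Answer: $\frac{1}{8304} \approx 0.00012042$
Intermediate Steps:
$o = 13218$ ($o = 2 \cdot 6609 = 13218$)
$\frac{1}{-4914 + o} = \frac{1}{-4914 + 13218} = \frac{1}{8304}$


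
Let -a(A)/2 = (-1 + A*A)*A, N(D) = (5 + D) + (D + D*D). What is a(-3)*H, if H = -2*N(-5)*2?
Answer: -3840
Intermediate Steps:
N(D) = 5 + D² + 2*D (N(D) = (5 + D) + (D + D²) = 5 + D² + 2*D)
a(A) = -2*A*(-1 + A²) (a(A) = -2*(-1 + A*A)*A = -2*(-1 + A²)*A = -2*A*(-1 + A²))
H = -80 (H = -2*(5 + (-5)² + 2*(-5))*2 = -2*(5 + 25 - 10)*2 = -2*20*2 = -40*2 = -80)
a(-3)*H = (2*(-3)*(1 - 1*(-3)²))*(-80) = (2*(-3)*(1 - 1*9))*(-80) = (2*(-3)*(1 - 9))*(-80) = (2*(-3)*(-8))*(-80) = 48*(-80) = -3840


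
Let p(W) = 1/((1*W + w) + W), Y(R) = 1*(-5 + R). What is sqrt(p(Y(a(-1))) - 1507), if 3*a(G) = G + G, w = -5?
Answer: I*sqrt(73846)/7 ≈ 38.821*I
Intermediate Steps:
a(G) = 2*G/3 (a(G) = (G + G)/3 = (2*G)/3 = 2*G/3)
Y(R) = -5 + R
p(W) = 1/(-5 + 2*W) (p(W) = 1/((1*W - 5) + W) = 1/((W - 5) + W) = 1/((-5 + W) + W) = 1/(-5 + 2*W))
sqrt(p(Y(a(-1))) - 1507) = sqrt(1/(-5 + 2*(-5 + (2/3)*(-1))) - 1507) = sqrt(1/(-5 + 2*(-5 - 2/3)) - 1507) = sqrt(1/(-5 + 2*(-17/3)) - 1507) = sqrt(1/(-5 - 34/3) - 1507) = sqrt(1/(-49/3) - 1507) = sqrt(-3/49 - 1507) = sqrt(-73846/49) = I*sqrt(73846)/7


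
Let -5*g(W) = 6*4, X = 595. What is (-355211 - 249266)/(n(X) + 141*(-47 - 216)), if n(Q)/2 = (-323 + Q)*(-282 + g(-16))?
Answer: 3022385/965511 ≈ 3.1303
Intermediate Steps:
g(W) = -24/5 (g(W) = -6*4/5 = -1/5*24 = -24/5)
n(Q) = 926364/5 - 2868*Q/5 (n(Q) = 2*((-323 + Q)*(-282 - 24/5)) = 2*((-323 + Q)*(-1434/5)) = 2*(463182/5 - 1434*Q/5) = 926364/5 - 2868*Q/5)
(-355211 - 249266)/(n(X) + 141*(-47 - 216)) = (-355211 - 249266)/((926364/5 - 2868/5*595) + 141*(-47 - 216)) = -604477/((926364/5 - 341292) + 141*(-263)) = -604477/(-780096/5 - 37083) = -604477/(-965511/5) = -604477*(-5/965511) = 3022385/965511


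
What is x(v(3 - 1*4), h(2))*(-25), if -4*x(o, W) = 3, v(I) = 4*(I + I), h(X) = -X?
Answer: 75/4 ≈ 18.750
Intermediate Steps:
v(I) = 8*I (v(I) = 4*(2*I) = 8*I)
x(o, W) = -¾ (x(o, W) = -¼*3 = -¾)
x(v(3 - 1*4), h(2))*(-25) = -¾*(-25) = 75/4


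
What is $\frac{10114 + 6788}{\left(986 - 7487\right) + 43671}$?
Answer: $\frac{939}{2065} \approx 0.45472$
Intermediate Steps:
$\frac{10114 + 6788}{\left(986 - 7487\right) + 43671} = \frac{16902}{\left(986 - 7487\right) + 43671} = \frac{16902}{-6501 + 43671} = \frac{16902}{37170} = 16902 \cdot \frac{1}{37170} = \frac{939}{2065}$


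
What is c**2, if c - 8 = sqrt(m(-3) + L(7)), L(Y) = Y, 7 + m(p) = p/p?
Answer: 81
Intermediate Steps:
m(p) = -6 (m(p) = -7 + p/p = -7 + 1 = -6)
c = 9 (c = 8 + sqrt(-6 + 7) = 8 + sqrt(1) = 8 + 1 = 9)
c**2 = 9**2 = 81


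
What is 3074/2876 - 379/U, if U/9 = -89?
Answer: 1776139/1151838 ≈ 1.5420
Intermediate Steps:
U = -801 (U = 9*(-89) = -801)
3074/2876 - 379/U = 3074/2876 - 379/(-801) = 3074*(1/2876) - 379*(-1/801) = 1537/1438 + 379/801 = 1776139/1151838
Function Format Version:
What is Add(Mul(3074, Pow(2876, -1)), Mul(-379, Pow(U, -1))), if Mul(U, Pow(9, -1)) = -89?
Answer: Rational(1776139, 1151838) ≈ 1.5420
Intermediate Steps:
U = -801 (U = Mul(9, -89) = -801)
Add(Mul(3074, Pow(2876, -1)), Mul(-379, Pow(U, -1))) = Add(Mul(3074, Pow(2876, -1)), Mul(-379, Pow(-801, -1))) = Add(Mul(3074, Rational(1, 2876)), Mul(-379, Rational(-1, 801))) = Add(Rational(1537, 1438), Rational(379, 801)) = Rational(1776139, 1151838)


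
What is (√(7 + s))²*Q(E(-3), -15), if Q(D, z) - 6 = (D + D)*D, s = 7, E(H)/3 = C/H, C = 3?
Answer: 336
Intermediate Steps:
E(H) = 9/H (E(H) = 3*(3/H) = 9/H)
Q(D, z) = 6 + 2*D² (Q(D, z) = 6 + (D + D)*D = 6 + (2*D)*D = 6 + 2*D²)
(√(7 + s))²*Q(E(-3), -15) = (√(7 + 7))²*(6 + 2*(9/(-3))²) = (√14)²*(6 + 2*(9*(-⅓))²) = 14*(6 + 2*(-3)²) = 14*(6 + 2*9) = 14*(6 + 18) = 14*24 = 336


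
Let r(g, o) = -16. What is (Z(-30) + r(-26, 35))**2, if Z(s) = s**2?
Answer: 781456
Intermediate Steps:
(Z(-30) + r(-26, 35))**2 = ((-30)**2 - 16)**2 = (900 - 16)**2 = 884**2 = 781456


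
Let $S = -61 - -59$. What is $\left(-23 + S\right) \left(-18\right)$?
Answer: $450$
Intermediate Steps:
$S = -2$ ($S = -61 + 59 = -2$)
$\left(-23 + S\right) \left(-18\right) = \left(-23 - 2\right) \left(-18\right) = \left(-25\right) \left(-18\right) = 450$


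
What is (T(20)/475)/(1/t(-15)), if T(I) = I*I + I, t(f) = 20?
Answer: 336/19 ≈ 17.684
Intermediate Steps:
T(I) = I + I**2 (T(I) = I**2 + I = I + I**2)
(T(20)/475)/(1/t(-15)) = ((20*(1 + 20))/475)/(1/20) = ((20*21)*(1/475))/(1/20) = (420*(1/475))*20 = (84/95)*20 = 336/19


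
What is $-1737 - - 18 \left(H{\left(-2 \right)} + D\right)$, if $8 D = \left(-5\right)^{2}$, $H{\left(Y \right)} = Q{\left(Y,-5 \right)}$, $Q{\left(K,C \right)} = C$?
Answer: $- \frac{7083}{4} \approx -1770.8$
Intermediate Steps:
$H{\left(Y \right)} = -5$
$D = \frac{25}{8}$ ($D = \frac{\left(-5\right)^{2}}{8} = \frac{1}{8} \cdot 25 = \frac{25}{8} \approx 3.125$)
$-1737 - - 18 \left(H{\left(-2 \right)} + D\right) = -1737 - - 18 \left(-5 + \frac{25}{8}\right) = -1737 - \left(-18\right) \left(- \frac{15}{8}\right) = -1737 - \frac{135}{4} = - \frac{7083}{4}$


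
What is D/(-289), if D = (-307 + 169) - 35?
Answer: 173/289 ≈ 0.59862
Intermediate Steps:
D = -173 (D = -138 - 35 = -173)
D/(-289) = -173/(-289) = -173*(-1/289) = 173/289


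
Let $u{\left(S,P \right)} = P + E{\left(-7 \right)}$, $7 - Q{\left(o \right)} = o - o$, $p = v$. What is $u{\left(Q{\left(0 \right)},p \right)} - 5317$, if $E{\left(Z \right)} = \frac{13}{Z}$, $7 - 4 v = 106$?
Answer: $- \frac{149621}{28} \approx -5343.6$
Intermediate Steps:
$v = - \frac{99}{4}$ ($v = \frac{7}{4} - \frac{53}{2} = - \frac{99}{4} \approx -24.75$)
$p = - \frac{99}{4} \approx -24.75$
$Q{\left(o \right)} = 7$ ($Q{\left(o \right)} = 7 - \left(o - o\right) = 7 - 0 = 7 + 0 = 7$)
$u{\left(S,P \right)} = - \frac{13}{7} + P$ ($u{\left(S,P \right)} = P + \frac{13}{-7} = P + 13 \left(- \frac{1}{7}\right) = P - \frac{13}{7} = - \frac{13}{7} + P$)
$u{\left(Q{\left(0 \right)},p \right)} - 5317 = \left(- \frac{13}{7} - \frac{99}{4}\right) - 5317 = - \frac{745}{28} - 5317 = - \frac{149621}{28}$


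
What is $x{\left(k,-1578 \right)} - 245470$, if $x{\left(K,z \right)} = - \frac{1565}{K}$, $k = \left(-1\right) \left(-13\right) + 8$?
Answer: $- \frac{5156435}{21} \approx -2.4554 \cdot 10^{5}$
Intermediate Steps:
$k = 21$ ($k = 13 + 8 = 21$)
$x{\left(k,-1578 \right)} - 245470 = - \frac{1565}{21} - 245470 = - \frac{5156435}{21}$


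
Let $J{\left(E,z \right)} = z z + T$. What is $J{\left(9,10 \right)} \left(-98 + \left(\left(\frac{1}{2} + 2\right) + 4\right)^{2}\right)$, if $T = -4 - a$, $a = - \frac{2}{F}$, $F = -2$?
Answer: $- \frac{21185}{4} \approx -5296.3$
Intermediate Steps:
$a = 1$ ($a = - \frac{2}{-2} = \left(-2\right) \left(- \frac{1}{2}\right) = 1$)
$T = -5$ ($T = -4 - 1 = -5$)
$J{\left(E,z \right)} = -5 + z^{2}$ ($J{\left(E,z \right)} = z z - 5 = z^{2} - 5 = -5 + z^{2}$)
$J{\left(9,10 \right)} \left(-98 + \left(\left(\frac{1}{2} + 2\right) + 4\right)^{2}\right) = \left(-5 + 10^{2}\right) \left(-98 + \left(\left(\frac{1}{2} + 2\right) + 4\right)^{2}\right) = \left(-5 + 100\right) \left(-98 + \left(\left(\frac{1}{2} + 2\right) + 4\right)^{2}\right) = 95 \left(-98 + \left(\frac{5}{2} + 4\right)^{2}\right) = 95 \left(-98 + \left(\frac{13}{2}\right)^{2}\right) = 95 \left(-98 + \frac{169}{4}\right) = 95 \left(- \frac{223}{4}\right) = - \frac{21185}{4}$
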